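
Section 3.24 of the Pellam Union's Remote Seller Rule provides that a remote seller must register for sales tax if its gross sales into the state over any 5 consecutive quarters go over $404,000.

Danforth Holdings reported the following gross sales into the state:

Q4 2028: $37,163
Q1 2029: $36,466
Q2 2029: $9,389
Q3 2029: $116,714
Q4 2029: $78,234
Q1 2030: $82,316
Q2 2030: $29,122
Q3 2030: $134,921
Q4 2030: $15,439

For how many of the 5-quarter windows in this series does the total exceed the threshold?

1

Q4 2028–Q4 2029: $37,163 + $36,466 + $9,389 + $116,714 + $78,234 = $277,966 (under)
Q1 2029–Q1 2030: $36,466 + $9,389 + $116,714 + $78,234 + $82,316 = $323,119 (under)
Q2 2029–Q2 2030: $9,389 + $116,714 + $78,234 + $82,316 + $29,122 = $315,775 (under)
Q3 2029–Q3 2030: $116,714 + $78,234 + $82,316 + $29,122 + $134,921 = $441,307 (over)
Q4 2029–Q4 2030: $78,234 + $82,316 + $29,122 + $134,921 + $15,439 = $340,032 (under)
1 window exceeds the threshold.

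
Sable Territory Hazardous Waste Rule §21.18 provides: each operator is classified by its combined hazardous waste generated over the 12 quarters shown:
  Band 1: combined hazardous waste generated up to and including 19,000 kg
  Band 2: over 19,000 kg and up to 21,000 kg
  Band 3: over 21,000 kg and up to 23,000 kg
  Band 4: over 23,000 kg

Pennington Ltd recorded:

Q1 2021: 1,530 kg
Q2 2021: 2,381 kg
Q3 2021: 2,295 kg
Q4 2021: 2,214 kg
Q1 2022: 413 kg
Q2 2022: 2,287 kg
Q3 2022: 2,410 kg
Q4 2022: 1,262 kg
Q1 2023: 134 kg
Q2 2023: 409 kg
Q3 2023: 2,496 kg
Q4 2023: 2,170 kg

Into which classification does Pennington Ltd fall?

Combined hazardous waste generated: 1,530 kg + 2,381 kg + 2,295 kg + 2,214 kg + 413 kg + 2,287 kg + 2,410 kg + 1,262 kg + 134 kg + 409 kg + 2,496 kg + 2,170 kg = 20,001 kg.
19,000 kg < 20,001 kg ≤ 21,000 kg, so Band 2 applies.

Band 2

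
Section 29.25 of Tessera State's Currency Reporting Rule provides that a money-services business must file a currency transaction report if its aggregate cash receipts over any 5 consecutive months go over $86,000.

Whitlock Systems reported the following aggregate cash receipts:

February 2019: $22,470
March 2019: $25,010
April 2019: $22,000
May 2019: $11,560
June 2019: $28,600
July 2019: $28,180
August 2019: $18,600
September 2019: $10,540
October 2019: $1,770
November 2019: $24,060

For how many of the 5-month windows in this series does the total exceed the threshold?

February 2019–June 2019: $22,470 + $25,010 + $22,000 + $11,560 + $28,600 = $109,640 (over)
March 2019–July 2019: $25,010 + $22,000 + $11,560 + $28,600 + $28,180 = $115,350 (over)
April 2019–August 2019: $22,000 + $11,560 + $28,600 + $28,180 + $18,600 = $108,940 (over)
May 2019–September 2019: $11,560 + $28,600 + $28,180 + $18,600 + $10,540 = $97,480 (over)
June 2019–October 2019: $28,600 + $28,180 + $18,600 + $10,540 + $1,770 = $87,690 (over)
July 2019–November 2019: $28,180 + $18,600 + $10,540 + $1,770 + $24,060 = $83,150 (under)
5 windows exceed the threshold.

5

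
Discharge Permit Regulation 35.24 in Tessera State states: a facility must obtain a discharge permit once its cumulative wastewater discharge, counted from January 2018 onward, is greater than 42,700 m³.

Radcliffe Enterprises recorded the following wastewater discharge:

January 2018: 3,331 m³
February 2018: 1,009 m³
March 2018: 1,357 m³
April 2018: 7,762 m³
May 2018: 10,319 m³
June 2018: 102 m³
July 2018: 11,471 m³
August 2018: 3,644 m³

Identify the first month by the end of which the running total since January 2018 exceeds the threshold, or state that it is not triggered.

Not triggered

Through January 2018: 3,331 m³
Through February 2018: 4,340 m³
Through March 2018: 5,697 m³
Through April 2018: 13,459 m³
Through May 2018: 23,778 m³
Through June 2018: 23,880 m³
Through July 2018: 35,351 m³
Through August 2018: 38,995 m³
Final cumulative total 38,995 m³ ≤ 42,700 m³; the threshold is never exceeded.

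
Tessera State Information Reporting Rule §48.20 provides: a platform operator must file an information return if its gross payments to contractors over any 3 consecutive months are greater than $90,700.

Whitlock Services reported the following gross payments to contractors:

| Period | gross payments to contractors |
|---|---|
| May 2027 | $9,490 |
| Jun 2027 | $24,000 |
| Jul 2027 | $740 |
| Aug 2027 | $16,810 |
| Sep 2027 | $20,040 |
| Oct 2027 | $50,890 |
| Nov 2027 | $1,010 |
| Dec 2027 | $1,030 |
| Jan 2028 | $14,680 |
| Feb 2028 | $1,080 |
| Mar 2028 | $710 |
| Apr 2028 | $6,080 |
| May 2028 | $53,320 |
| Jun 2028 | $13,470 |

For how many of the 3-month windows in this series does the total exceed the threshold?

0

May 2027–Jul 2027: $9,490 + $24,000 + $740 = $34,230 (under)
Jun 2027–Aug 2027: $24,000 + $740 + $16,810 = $41,550 (under)
Jul 2027–Sep 2027: $740 + $16,810 + $20,040 = $37,590 (under)
Aug 2027–Oct 2027: $16,810 + $20,040 + $50,890 = $87,740 (under)
Sep 2027–Nov 2027: $20,040 + $50,890 + $1,010 = $71,940 (under)
Oct 2027–Dec 2027: $50,890 + $1,010 + $1,030 = $52,930 (under)
Nov 2027–Jan 2028: $1,010 + $1,030 + $14,680 = $16,720 (under)
Dec 2027–Feb 2028: $1,030 + $14,680 + $1,080 = $16,790 (under)
Jan 2028–Mar 2028: $14,680 + $1,080 + $710 = $16,470 (under)
Feb 2028–Apr 2028: $1,080 + $710 + $6,080 = $7,870 (under)
Mar 2028–May 2028: $710 + $6,080 + $53,320 = $60,110 (under)
Apr 2028–Jun 2028: $6,080 + $53,320 + $13,470 = $72,870 (under)
0 windows exceed the threshold.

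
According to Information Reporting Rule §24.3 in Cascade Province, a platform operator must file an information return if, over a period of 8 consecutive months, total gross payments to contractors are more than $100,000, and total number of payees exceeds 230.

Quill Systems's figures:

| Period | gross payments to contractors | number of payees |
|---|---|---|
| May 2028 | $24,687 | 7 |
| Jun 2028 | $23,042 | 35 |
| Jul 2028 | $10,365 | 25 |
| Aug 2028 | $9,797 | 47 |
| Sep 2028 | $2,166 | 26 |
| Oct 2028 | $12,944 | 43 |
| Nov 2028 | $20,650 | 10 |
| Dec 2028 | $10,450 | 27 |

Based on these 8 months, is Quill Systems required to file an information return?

No

Total gross payments to contractors: $24,687 + $23,042 + $10,365 + $9,797 + $2,166 + $12,944 + $20,650 + $10,450 = $114,101 (> $100,000).
Total number of payees: 7 + 35 + 25 + 47 + 26 + 43 + 10 + 27 = 220 (≤ 230).
The test is 'and': the rule requires both, and at least one is not exceeded.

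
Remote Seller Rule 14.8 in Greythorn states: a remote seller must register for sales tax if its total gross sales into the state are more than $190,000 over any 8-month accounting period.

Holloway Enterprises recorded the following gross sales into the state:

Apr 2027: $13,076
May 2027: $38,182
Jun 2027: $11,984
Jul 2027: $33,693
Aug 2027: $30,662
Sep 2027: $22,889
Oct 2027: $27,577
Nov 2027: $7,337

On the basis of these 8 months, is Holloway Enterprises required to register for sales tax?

Total gross sales into the state: $13,076 + $38,182 + $11,984 + $33,693 + $30,662 + $22,889 + $27,577 + $7,337 = $185,400.
$185,400 ≤ $190,000, so the threshold is not exceeded.

No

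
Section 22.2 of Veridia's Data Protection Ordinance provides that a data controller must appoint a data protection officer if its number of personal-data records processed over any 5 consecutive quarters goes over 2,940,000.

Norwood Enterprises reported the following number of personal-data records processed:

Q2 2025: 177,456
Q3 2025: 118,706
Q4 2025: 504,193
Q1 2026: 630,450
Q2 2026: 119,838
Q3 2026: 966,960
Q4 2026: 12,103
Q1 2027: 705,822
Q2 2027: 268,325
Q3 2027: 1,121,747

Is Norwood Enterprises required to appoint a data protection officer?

Yes

Q2 2025–Q2 2026: 177,456 + 118,706 + 504,193 + 630,450 + 119,838 = 1,550,643 (under)
Q3 2025–Q3 2026: 118,706 + 504,193 + 630,450 + 119,838 + 966,960 = 2,340,147 (under)
Q4 2025–Q4 2026: 504,193 + 630,450 + 119,838 + 966,960 + 12,103 = 2,233,544 (under)
Q1 2026–Q1 2027: 630,450 + 119,838 + 966,960 + 12,103 + 705,822 = 2,435,173 (under)
Q2 2026–Q2 2027: 119,838 + 966,960 + 12,103 + 705,822 + 268,325 = 2,073,048 (under)
Q3 2026–Q3 2027: 966,960 + 12,103 + 705,822 + 268,325 + 1,121,747 = 3,074,957 (over)
At least one window exceeds 2,940,000.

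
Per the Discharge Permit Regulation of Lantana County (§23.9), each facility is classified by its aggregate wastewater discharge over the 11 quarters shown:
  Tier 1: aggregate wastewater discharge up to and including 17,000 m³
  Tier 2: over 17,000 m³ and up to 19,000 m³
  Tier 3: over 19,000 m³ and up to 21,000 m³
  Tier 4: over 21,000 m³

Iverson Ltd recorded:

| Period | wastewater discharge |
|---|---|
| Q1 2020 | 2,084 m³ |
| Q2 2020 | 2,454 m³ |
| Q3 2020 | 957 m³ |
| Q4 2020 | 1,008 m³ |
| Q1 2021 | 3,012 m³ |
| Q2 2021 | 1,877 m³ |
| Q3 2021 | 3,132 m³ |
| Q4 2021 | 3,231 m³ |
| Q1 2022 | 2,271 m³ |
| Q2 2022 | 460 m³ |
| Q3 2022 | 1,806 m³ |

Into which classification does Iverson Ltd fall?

Aggregate wastewater discharge: 2,084 m³ + 2,454 m³ + 957 m³ + 1,008 m³ + 3,012 m³ + 1,877 m³ + 3,132 m³ + 3,231 m³ + 2,271 m³ + 460 m³ + 1,806 m³ = 22,292 m³.
22,292 m³ > 21,000 m³, so Tier 4 applies.

Tier 4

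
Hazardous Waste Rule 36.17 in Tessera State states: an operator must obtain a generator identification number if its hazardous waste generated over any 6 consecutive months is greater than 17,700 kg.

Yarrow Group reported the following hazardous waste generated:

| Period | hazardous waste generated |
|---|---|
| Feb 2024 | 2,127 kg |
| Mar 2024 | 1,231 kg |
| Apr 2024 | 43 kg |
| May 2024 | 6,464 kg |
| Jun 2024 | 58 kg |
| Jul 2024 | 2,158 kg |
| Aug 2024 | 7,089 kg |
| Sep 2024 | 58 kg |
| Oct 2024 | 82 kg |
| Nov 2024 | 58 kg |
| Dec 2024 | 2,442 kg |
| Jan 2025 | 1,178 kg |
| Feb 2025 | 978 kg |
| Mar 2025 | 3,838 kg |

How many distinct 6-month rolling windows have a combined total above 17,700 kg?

Feb 2024–Jul 2024: 2,127 kg + 1,231 kg + 43 kg + 6,464 kg + 58 kg + 2,158 kg = 12,081 kg (under)
Mar 2024–Aug 2024: 1,231 kg + 43 kg + 6,464 kg + 58 kg + 2,158 kg + 7,089 kg = 17,043 kg (under)
Apr 2024–Sep 2024: 43 kg + 6,464 kg + 58 kg + 2,158 kg + 7,089 kg + 58 kg = 15,870 kg (under)
May 2024–Oct 2024: 6,464 kg + 58 kg + 2,158 kg + 7,089 kg + 58 kg + 82 kg = 15,909 kg (under)
Jun 2024–Nov 2024: 58 kg + 2,158 kg + 7,089 kg + 58 kg + 82 kg + 58 kg = 9,503 kg (under)
Jul 2024–Dec 2024: 2,158 kg + 7,089 kg + 58 kg + 82 kg + 58 kg + 2,442 kg = 11,887 kg (under)
Aug 2024–Jan 2025: 7,089 kg + 58 kg + 82 kg + 58 kg + 2,442 kg + 1,178 kg = 10,907 kg (under)
Sep 2024–Feb 2025: 58 kg + 82 kg + 58 kg + 2,442 kg + 1,178 kg + 978 kg = 4,796 kg (under)
Oct 2024–Mar 2025: 82 kg + 58 kg + 2,442 kg + 1,178 kg + 978 kg + 3,838 kg = 8,576 kg (under)
0 windows exceed the threshold.

0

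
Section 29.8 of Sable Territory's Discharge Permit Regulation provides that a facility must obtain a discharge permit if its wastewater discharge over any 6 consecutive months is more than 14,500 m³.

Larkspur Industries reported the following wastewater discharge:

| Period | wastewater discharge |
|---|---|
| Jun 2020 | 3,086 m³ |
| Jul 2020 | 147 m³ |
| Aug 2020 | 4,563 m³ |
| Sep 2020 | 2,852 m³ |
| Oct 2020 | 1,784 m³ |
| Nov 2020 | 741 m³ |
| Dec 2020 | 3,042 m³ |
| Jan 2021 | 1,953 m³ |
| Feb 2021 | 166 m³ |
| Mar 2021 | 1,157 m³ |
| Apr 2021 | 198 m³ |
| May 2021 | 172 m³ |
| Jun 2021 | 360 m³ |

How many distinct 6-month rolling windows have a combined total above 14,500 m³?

1

Jun 2020–Nov 2020: 3,086 m³ + 147 m³ + 4,563 m³ + 2,852 m³ + 1,784 m³ + 741 m³ = 13,173 m³ (under)
Jul 2020–Dec 2020: 147 m³ + 4,563 m³ + 2,852 m³ + 1,784 m³ + 741 m³ + 3,042 m³ = 13,129 m³ (under)
Aug 2020–Jan 2021: 4,563 m³ + 2,852 m³ + 1,784 m³ + 741 m³ + 3,042 m³ + 1,953 m³ = 14,935 m³ (over)
Sep 2020–Feb 2021: 2,852 m³ + 1,784 m³ + 741 m³ + 3,042 m³ + 1,953 m³ + 166 m³ = 10,538 m³ (under)
Oct 2020–Mar 2021: 1,784 m³ + 741 m³ + 3,042 m³ + 1,953 m³ + 166 m³ + 1,157 m³ = 8,843 m³ (under)
Nov 2020–Apr 2021: 741 m³ + 3,042 m³ + 1,953 m³ + 166 m³ + 1,157 m³ + 198 m³ = 7,257 m³ (under)
Dec 2020–May 2021: 3,042 m³ + 1,953 m³ + 166 m³ + 1,157 m³ + 198 m³ + 172 m³ = 6,688 m³ (under)
Jan 2021–Jun 2021: 1,953 m³ + 166 m³ + 1,157 m³ + 198 m³ + 172 m³ + 360 m³ = 4,006 m³ (under)
1 window exceeds the threshold.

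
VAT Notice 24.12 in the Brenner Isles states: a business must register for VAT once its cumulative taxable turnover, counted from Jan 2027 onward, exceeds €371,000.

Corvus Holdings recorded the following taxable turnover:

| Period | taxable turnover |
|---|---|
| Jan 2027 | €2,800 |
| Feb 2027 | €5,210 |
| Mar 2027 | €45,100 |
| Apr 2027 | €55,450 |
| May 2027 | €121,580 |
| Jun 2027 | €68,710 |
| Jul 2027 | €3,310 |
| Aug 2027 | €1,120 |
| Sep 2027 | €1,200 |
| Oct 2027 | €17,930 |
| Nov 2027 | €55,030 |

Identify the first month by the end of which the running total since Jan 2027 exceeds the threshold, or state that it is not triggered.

Through Jan 2027: €2,800
Through Feb 2027: €8,010
Through Mar 2027: €53,110
Through Apr 2027: €108,560
Through May 2027: €230,140
Through Jun 2027: €298,850
Through Jul 2027: €302,160
Through Aug 2027: €303,280
Through Sep 2027: €304,480
Through Oct 2027: €322,410
Through Nov 2027: €377,440 ← exceeds threshold

Nov 2027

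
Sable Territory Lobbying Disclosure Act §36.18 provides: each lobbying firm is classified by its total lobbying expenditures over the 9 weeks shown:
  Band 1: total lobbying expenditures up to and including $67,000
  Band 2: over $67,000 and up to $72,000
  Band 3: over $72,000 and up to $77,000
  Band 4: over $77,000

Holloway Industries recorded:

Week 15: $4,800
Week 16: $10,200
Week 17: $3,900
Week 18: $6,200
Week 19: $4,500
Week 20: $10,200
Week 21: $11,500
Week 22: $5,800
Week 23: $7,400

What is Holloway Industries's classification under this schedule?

Total lobbying expenditures: $4,800 + $10,200 + $3,900 + $6,200 + $4,500 + $10,200 + $11,500 + $5,800 + $7,400 = $64,500.
$64,500 ≤ $67,000, so Band 1 applies.

Band 1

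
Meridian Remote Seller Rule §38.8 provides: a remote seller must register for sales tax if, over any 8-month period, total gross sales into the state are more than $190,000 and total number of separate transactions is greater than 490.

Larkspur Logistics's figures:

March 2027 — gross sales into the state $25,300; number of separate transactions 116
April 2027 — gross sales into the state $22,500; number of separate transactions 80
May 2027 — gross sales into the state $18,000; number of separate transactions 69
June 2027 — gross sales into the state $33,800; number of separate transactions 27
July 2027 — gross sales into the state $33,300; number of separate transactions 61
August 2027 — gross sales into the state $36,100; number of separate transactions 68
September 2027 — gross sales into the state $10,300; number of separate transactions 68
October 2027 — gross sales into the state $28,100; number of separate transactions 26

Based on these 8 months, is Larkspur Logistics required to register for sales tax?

Yes

Total gross sales into the state: $25,300 + $22,500 + $18,000 + $33,800 + $33,300 + $36,100 + $10,300 + $28,100 = $207,400 (> $190,000).
Total number of separate transactions: 116 + 80 + 69 + 27 + 61 + 68 + 68 + 26 = 515 (> 490).
The test is 'and': both thresholds are exceeded.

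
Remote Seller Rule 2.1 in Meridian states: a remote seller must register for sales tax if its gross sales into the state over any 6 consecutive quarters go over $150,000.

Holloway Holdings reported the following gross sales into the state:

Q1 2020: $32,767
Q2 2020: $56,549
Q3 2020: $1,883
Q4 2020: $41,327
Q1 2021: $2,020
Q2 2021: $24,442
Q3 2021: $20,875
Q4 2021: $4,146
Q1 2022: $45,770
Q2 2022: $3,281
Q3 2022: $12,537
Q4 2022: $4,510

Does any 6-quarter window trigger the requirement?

Q1 2020–Q2 2021: $32,767 + $56,549 + $1,883 + $41,327 + $2,020 + $24,442 = $158,988 (over)
Q2 2020–Q3 2021: $56,549 + $1,883 + $41,327 + $2,020 + $24,442 + $20,875 = $147,096 (under)
Q3 2020–Q4 2021: $1,883 + $41,327 + $2,020 + $24,442 + $20,875 + $4,146 = $94,693 (under)
Q4 2020–Q1 2022: $41,327 + $2,020 + $24,442 + $20,875 + $4,146 + $45,770 = $138,580 (under)
Q1 2021–Q2 2022: $2,020 + $24,442 + $20,875 + $4,146 + $45,770 + $3,281 = $100,534 (under)
Q2 2021–Q3 2022: $24,442 + $20,875 + $4,146 + $45,770 + $3,281 + $12,537 = $111,051 (under)
Q3 2021–Q4 2022: $20,875 + $4,146 + $45,770 + $3,281 + $12,537 + $4,510 = $91,119 (under)
At least one window exceeds $150,000.

Yes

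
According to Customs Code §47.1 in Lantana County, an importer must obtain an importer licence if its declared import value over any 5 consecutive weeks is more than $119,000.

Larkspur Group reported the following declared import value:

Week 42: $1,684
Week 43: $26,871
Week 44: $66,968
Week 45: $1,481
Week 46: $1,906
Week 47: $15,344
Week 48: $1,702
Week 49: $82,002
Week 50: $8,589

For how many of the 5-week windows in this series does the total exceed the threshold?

Week 42–Week 46: $1,684 + $26,871 + $66,968 + $1,481 + $1,906 = $98,910 (under)
Week 43–Week 47: $26,871 + $66,968 + $1,481 + $1,906 + $15,344 = $112,570 (under)
Week 44–Week 48: $66,968 + $1,481 + $1,906 + $15,344 + $1,702 = $87,401 (under)
Week 45–Week 49: $1,481 + $1,906 + $15,344 + $1,702 + $82,002 = $102,435 (under)
Week 46–Week 50: $1,906 + $15,344 + $1,702 + $82,002 + $8,589 = $109,543 (under)
0 windows exceed the threshold.

0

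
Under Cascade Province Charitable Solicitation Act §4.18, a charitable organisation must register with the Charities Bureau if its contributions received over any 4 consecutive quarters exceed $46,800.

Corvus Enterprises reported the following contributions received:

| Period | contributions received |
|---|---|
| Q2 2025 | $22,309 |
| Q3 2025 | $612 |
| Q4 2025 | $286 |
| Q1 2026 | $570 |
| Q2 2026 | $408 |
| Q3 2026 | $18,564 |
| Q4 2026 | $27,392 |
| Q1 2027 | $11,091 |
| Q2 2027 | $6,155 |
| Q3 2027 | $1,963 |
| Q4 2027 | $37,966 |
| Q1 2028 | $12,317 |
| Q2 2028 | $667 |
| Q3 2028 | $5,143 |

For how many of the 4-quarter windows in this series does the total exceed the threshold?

7

Q2 2025–Q1 2026: $22,309 + $612 + $286 + $570 = $23,777 (under)
Q3 2025–Q2 2026: $612 + $286 + $570 + $408 = $1,876 (under)
Q4 2025–Q3 2026: $286 + $570 + $408 + $18,564 = $19,828 (under)
Q1 2026–Q4 2026: $570 + $408 + $18,564 + $27,392 = $46,934 (over)
Q2 2026–Q1 2027: $408 + $18,564 + $27,392 + $11,091 = $57,455 (over)
Q3 2026–Q2 2027: $18,564 + $27,392 + $11,091 + $6,155 = $63,202 (over)
Q4 2026–Q3 2027: $27,392 + $11,091 + $6,155 + $1,963 = $46,601 (under)
Q1 2027–Q4 2027: $11,091 + $6,155 + $1,963 + $37,966 = $57,175 (over)
Q2 2027–Q1 2028: $6,155 + $1,963 + $37,966 + $12,317 = $58,401 (over)
Q3 2027–Q2 2028: $1,963 + $37,966 + $12,317 + $667 = $52,913 (over)
Q4 2027–Q3 2028: $37,966 + $12,317 + $667 + $5,143 = $56,093 (over)
7 windows exceed the threshold.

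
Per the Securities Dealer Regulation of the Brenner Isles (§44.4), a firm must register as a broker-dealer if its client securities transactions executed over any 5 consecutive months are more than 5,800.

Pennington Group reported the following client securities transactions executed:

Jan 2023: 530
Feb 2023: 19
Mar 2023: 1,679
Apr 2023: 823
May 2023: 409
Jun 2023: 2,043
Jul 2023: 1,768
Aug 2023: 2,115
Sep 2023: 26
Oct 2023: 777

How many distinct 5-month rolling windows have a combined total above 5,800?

4

Jan 2023–May 2023: 530 + 19 + 1,679 + 823 + 409 = 3,460 (under)
Feb 2023–Jun 2023: 19 + 1,679 + 823 + 409 + 2,043 = 4,973 (under)
Mar 2023–Jul 2023: 1,679 + 823 + 409 + 2,043 + 1,768 = 6,722 (over)
Apr 2023–Aug 2023: 823 + 409 + 2,043 + 1,768 + 2,115 = 7,158 (over)
May 2023–Sep 2023: 409 + 2,043 + 1,768 + 2,115 + 26 = 6,361 (over)
Jun 2023–Oct 2023: 2,043 + 1,768 + 2,115 + 26 + 777 = 6,729 (over)
4 windows exceed the threshold.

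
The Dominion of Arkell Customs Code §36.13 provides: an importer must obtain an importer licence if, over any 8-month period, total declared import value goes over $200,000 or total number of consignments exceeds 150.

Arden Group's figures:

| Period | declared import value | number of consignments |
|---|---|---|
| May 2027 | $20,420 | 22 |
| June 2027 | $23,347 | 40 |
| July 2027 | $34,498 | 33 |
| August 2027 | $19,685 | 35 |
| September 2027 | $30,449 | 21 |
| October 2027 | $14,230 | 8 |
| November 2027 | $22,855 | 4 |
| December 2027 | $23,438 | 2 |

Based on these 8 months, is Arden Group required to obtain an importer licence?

Total declared import value: $20,420 + $23,347 + $34,498 + $19,685 + $30,449 + $14,230 + $22,855 + $23,438 = $188,922 (≤ $200,000).
Total number of consignments: 22 + 40 + 33 + 35 + 21 + 8 + 4 + 2 = 165 (> 150).
The test is 'or': at least one threshold is exceeded.

Yes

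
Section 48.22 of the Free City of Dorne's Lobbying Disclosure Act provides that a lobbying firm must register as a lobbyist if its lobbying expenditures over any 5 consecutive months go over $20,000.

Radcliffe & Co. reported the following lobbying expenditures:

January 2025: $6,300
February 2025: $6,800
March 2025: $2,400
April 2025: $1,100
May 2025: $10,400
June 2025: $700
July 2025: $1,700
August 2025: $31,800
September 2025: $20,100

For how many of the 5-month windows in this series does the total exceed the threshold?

4

January 2025–May 2025: $6,300 + $6,800 + $2,400 + $1,100 + $10,400 = $27,000 (over)
February 2025–June 2025: $6,800 + $2,400 + $1,100 + $10,400 + $700 = $21,400 (over)
March 2025–July 2025: $2,400 + $1,100 + $10,400 + $700 + $1,700 = $16,300 (under)
April 2025–August 2025: $1,100 + $10,400 + $700 + $1,700 + $31,800 = $45,700 (over)
May 2025–September 2025: $10,400 + $700 + $1,700 + $31,800 + $20,100 = $64,700 (over)
4 windows exceed the threshold.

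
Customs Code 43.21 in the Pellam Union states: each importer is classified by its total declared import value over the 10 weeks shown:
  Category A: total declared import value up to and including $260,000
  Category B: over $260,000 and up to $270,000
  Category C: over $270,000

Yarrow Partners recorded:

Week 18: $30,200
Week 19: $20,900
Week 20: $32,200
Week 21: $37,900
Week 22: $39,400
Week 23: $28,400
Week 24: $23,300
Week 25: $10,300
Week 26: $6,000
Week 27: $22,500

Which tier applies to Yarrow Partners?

Category A

Total declared import value: $30,200 + $20,900 + $32,200 + $37,900 + $39,400 + $28,400 + $23,300 + $10,300 + $6,000 + $22,500 = $251,100.
$251,100 ≤ $260,000, so Category A applies.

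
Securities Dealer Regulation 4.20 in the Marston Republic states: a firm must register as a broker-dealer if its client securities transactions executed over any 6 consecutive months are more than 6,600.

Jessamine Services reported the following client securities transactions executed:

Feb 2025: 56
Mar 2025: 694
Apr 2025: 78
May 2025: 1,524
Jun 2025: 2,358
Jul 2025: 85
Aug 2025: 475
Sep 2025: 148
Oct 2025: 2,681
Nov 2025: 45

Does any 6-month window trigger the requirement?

Yes

Feb 2025–Jul 2025: 56 + 694 + 78 + 1,524 + 2,358 + 85 = 4,795 (under)
Mar 2025–Aug 2025: 694 + 78 + 1,524 + 2,358 + 85 + 475 = 5,214 (under)
Apr 2025–Sep 2025: 78 + 1,524 + 2,358 + 85 + 475 + 148 = 4,668 (under)
May 2025–Oct 2025: 1,524 + 2,358 + 85 + 475 + 148 + 2,681 = 7,271 (over)
Jun 2025–Nov 2025: 2,358 + 85 + 475 + 148 + 2,681 + 45 = 5,792 (under)
At least one window exceeds 6,600.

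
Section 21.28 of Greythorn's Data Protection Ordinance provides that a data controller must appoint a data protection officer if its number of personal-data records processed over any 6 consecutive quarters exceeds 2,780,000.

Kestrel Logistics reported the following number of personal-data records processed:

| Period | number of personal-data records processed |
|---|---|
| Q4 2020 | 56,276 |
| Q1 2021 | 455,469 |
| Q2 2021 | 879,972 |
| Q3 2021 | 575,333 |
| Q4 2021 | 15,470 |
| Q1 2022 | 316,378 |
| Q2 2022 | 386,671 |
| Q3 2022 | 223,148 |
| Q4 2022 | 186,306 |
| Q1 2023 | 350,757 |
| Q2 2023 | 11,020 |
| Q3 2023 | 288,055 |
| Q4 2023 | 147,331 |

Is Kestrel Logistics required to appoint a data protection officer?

No

Q4 2020–Q1 2022: 56,276 + 455,469 + 879,972 + 575,333 + 15,470 + 316,378 = 2,298,898 (under)
Q1 2021–Q2 2022: 455,469 + 879,972 + 575,333 + 15,470 + 316,378 + 386,671 = 2,629,293 (under)
Q2 2021–Q3 2022: 879,972 + 575,333 + 15,470 + 316,378 + 386,671 + 223,148 = 2,396,972 (under)
Q3 2021–Q4 2022: 575,333 + 15,470 + 316,378 + 386,671 + 223,148 + 186,306 = 1,703,306 (under)
Q4 2021–Q1 2023: 15,470 + 316,378 + 386,671 + 223,148 + 186,306 + 350,757 = 1,478,730 (under)
Q1 2022–Q2 2023: 316,378 + 386,671 + 223,148 + 186,306 + 350,757 + 11,020 = 1,474,280 (under)
Q2 2022–Q3 2023: 386,671 + 223,148 + 186,306 + 350,757 + 11,020 + 288,055 = 1,445,957 (under)
Q3 2022–Q4 2023: 223,148 + 186,306 + 350,757 + 11,020 + 288,055 + 147,331 = 1,206,617 (under)
No window exceeds 2,780,000.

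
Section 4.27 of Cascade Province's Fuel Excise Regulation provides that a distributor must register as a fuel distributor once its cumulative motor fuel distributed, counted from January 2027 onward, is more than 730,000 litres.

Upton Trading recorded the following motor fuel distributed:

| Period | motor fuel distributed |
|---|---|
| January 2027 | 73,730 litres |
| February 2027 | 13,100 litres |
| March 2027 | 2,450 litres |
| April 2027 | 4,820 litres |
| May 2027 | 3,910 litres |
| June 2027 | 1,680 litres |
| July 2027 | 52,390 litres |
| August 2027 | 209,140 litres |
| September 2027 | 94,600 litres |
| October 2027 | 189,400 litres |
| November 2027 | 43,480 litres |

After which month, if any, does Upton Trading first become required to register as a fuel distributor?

Through January 2027: 73,730 litres
Through February 2027: 86,830 litres
Through March 2027: 89,280 litres
Through April 2027: 94,100 litres
Through May 2027: 98,010 litres
Through June 2027: 99,690 litres
Through July 2027: 152,080 litres
Through August 2027: 361,220 litres
Through September 2027: 455,820 litres
Through October 2027: 645,220 litres
Through November 2027: 688,700 litres
Final cumulative total 688,700 litres ≤ 730,000 litres; the threshold is never exceeded.

Not triggered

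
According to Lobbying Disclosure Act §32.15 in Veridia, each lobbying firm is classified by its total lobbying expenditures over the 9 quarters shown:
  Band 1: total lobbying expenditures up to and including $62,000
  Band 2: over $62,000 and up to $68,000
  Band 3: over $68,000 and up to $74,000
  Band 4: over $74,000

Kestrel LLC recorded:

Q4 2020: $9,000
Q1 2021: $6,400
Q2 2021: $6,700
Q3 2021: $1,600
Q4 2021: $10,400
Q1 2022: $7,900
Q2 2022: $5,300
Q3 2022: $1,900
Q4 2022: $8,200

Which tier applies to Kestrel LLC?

Band 1

Total lobbying expenditures: $9,000 + $6,400 + $6,700 + $1,600 + $10,400 + $7,900 + $5,300 + $1,900 + $8,200 = $57,400.
$57,400 ≤ $62,000, so Band 1 applies.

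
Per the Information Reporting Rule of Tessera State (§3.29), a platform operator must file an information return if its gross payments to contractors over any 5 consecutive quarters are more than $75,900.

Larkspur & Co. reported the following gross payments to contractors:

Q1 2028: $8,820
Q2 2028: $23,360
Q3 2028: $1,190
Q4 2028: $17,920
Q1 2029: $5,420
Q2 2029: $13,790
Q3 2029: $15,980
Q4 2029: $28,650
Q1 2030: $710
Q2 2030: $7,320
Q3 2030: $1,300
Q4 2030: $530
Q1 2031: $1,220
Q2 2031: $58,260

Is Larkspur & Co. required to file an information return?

Yes

Q1 2028–Q1 2029: $8,820 + $23,360 + $1,190 + $17,920 + $5,420 = $56,710 (under)
Q2 2028–Q2 2029: $23,360 + $1,190 + $17,920 + $5,420 + $13,790 = $61,680 (under)
Q3 2028–Q3 2029: $1,190 + $17,920 + $5,420 + $13,790 + $15,980 = $54,300 (under)
Q4 2028–Q4 2029: $17,920 + $5,420 + $13,790 + $15,980 + $28,650 = $81,760 (over)
Q1 2029–Q1 2030: $5,420 + $13,790 + $15,980 + $28,650 + $710 = $64,550 (under)
Q2 2029–Q2 2030: $13,790 + $15,980 + $28,650 + $710 + $7,320 = $66,450 (under)
Q3 2029–Q3 2030: $15,980 + $28,650 + $710 + $7,320 + $1,300 = $53,960 (under)
Q4 2029–Q4 2030: $28,650 + $710 + $7,320 + $1,300 + $530 = $38,510 (under)
Q1 2030–Q1 2031: $710 + $7,320 + $1,300 + $530 + $1,220 = $11,080 (under)
Q2 2030–Q2 2031: $7,320 + $1,300 + $530 + $1,220 + $58,260 = $68,630 (under)
At least one window exceeds $75,900.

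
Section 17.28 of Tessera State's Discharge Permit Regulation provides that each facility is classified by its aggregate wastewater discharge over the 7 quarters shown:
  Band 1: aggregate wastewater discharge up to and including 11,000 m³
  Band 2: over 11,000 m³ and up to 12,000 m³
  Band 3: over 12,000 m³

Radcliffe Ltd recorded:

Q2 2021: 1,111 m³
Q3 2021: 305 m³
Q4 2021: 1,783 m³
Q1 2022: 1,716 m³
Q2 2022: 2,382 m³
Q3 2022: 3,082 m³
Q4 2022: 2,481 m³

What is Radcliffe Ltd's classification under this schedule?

Band 3

Aggregate wastewater discharge: 1,111 m³ + 305 m³ + 1,783 m³ + 1,716 m³ + 2,382 m³ + 3,082 m³ + 2,481 m³ = 12,860 m³.
12,860 m³ > 12,000 m³, so Band 3 applies.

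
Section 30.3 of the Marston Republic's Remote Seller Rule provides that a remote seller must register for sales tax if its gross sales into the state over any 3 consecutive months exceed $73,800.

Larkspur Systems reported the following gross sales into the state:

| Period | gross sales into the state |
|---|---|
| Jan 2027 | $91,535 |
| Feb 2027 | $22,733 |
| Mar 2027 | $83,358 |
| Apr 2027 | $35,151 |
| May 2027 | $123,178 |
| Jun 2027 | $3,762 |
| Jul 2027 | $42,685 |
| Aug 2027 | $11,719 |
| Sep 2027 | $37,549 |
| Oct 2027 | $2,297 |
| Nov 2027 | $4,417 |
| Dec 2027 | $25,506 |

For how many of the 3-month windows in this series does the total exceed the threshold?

Jan 2027–Mar 2027: $91,535 + $22,733 + $83,358 = $197,626 (over)
Feb 2027–Apr 2027: $22,733 + $83,358 + $35,151 = $141,242 (over)
Mar 2027–May 2027: $83,358 + $35,151 + $123,178 = $241,687 (over)
Apr 2027–Jun 2027: $35,151 + $123,178 + $3,762 = $162,091 (over)
May 2027–Jul 2027: $123,178 + $3,762 + $42,685 = $169,625 (over)
Jun 2027–Aug 2027: $3,762 + $42,685 + $11,719 = $58,166 (under)
Jul 2027–Sep 2027: $42,685 + $11,719 + $37,549 = $91,953 (over)
Aug 2027–Oct 2027: $11,719 + $37,549 + $2,297 = $51,565 (under)
Sep 2027–Nov 2027: $37,549 + $2,297 + $4,417 = $44,263 (under)
Oct 2027–Dec 2027: $2,297 + $4,417 + $25,506 = $32,220 (under)
6 windows exceed the threshold.

6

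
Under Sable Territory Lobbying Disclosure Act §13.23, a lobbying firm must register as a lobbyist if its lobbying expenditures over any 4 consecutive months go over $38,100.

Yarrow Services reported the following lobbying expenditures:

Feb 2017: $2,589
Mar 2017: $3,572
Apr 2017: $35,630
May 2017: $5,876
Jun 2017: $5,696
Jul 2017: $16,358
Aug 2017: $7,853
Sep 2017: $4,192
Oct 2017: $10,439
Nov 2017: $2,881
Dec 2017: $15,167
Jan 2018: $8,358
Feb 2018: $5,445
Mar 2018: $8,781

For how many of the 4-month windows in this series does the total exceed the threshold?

Feb 2017–May 2017: $2,589 + $3,572 + $35,630 + $5,876 = $47,667 (over)
Mar 2017–Jun 2017: $3,572 + $35,630 + $5,876 + $5,696 = $50,774 (over)
Apr 2017–Jul 2017: $35,630 + $5,876 + $5,696 + $16,358 = $63,560 (over)
May 2017–Aug 2017: $5,876 + $5,696 + $16,358 + $7,853 = $35,783 (under)
Jun 2017–Sep 2017: $5,696 + $16,358 + $7,853 + $4,192 = $34,099 (under)
Jul 2017–Oct 2017: $16,358 + $7,853 + $4,192 + $10,439 = $38,842 (over)
Aug 2017–Nov 2017: $7,853 + $4,192 + $10,439 + $2,881 = $25,365 (under)
Sep 2017–Dec 2017: $4,192 + $10,439 + $2,881 + $15,167 = $32,679 (under)
Oct 2017–Jan 2018: $10,439 + $2,881 + $15,167 + $8,358 = $36,845 (under)
Nov 2017–Feb 2018: $2,881 + $15,167 + $8,358 + $5,445 = $31,851 (under)
Dec 2017–Mar 2018: $15,167 + $8,358 + $5,445 + $8,781 = $37,751 (under)
4 windows exceed the threshold.

4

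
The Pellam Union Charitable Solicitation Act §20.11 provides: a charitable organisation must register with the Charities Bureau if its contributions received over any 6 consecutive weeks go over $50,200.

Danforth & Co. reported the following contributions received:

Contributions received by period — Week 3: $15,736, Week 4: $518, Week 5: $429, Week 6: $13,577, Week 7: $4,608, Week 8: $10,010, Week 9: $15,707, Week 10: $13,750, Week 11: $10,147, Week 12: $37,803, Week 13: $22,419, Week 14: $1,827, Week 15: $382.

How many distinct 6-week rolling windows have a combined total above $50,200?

Week 3–Week 8: $15,736 + $518 + $429 + $13,577 + $4,608 + $10,010 = $44,878 (under)
Week 4–Week 9: $518 + $429 + $13,577 + $4,608 + $10,010 + $15,707 = $44,849 (under)
Week 5–Week 10: $429 + $13,577 + $4,608 + $10,010 + $15,707 + $13,750 = $58,081 (over)
Week 6–Week 11: $13,577 + $4,608 + $10,010 + $15,707 + $13,750 + $10,147 = $67,799 (over)
Week 7–Week 12: $4,608 + $10,010 + $15,707 + $13,750 + $10,147 + $37,803 = $92,025 (over)
Week 8–Week 13: $10,010 + $15,707 + $13,750 + $10,147 + $37,803 + $22,419 = $109,836 (over)
Week 9–Week 14: $15,707 + $13,750 + $10,147 + $37,803 + $22,419 + $1,827 = $101,653 (over)
Week 10–Week 15: $13,750 + $10,147 + $37,803 + $22,419 + $1,827 + $382 = $86,328 (over)
6 windows exceed the threshold.

6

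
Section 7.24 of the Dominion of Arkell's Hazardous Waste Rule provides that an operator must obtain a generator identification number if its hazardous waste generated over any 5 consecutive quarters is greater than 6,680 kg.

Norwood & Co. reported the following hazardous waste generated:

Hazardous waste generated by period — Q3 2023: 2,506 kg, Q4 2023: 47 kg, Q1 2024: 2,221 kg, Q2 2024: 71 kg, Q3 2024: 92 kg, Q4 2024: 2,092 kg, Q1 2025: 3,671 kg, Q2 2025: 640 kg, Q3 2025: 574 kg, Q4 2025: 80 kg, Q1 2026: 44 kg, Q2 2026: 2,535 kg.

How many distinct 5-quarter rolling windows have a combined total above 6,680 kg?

Q3 2023–Q3 2024: 2,506 kg + 47 kg + 2,221 kg + 71 kg + 92 kg = 4,937 kg (under)
Q4 2023–Q4 2024: 47 kg + 2,221 kg + 71 kg + 92 kg + 2,092 kg = 4,523 kg (under)
Q1 2024–Q1 2025: 2,221 kg + 71 kg + 92 kg + 2,092 kg + 3,671 kg = 8,147 kg (over)
Q2 2024–Q2 2025: 71 kg + 92 kg + 2,092 kg + 3,671 kg + 640 kg = 6,566 kg (under)
Q3 2024–Q3 2025: 92 kg + 2,092 kg + 3,671 kg + 640 kg + 574 kg = 7,069 kg (over)
Q4 2024–Q4 2025: 2,092 kg + 3,671 kg + 640 kg + 574 kg + 80 kg = 7,057 kg (over)
Q1 2025–Q1 2026: 3,671 kg + 640 kg + 574 kg + 80 kg + 44 kg = 5,009 kg (under)
Q2 2025–Q2 2026: 640 kg + 574 kg + 80 kg + 44 kg + 2,535 kg = 3,873 kg (under)
3 windows exceed the threshold.

3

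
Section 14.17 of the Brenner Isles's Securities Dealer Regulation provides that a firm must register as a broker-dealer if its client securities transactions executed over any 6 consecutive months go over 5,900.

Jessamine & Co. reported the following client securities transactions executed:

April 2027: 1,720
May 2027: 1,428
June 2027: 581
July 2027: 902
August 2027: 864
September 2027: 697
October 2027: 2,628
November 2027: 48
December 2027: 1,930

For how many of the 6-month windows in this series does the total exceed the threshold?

3

April 2027–September 2027: 1,720 + 1,428 + 581 + 902 + 864 + 697 = 6,192 (over)
May 2027–October 2027: 1,428 + 581 + 902 + 864 + 697 + 2,628 = 7,100 (over)
June 2027–November 2027: 581 + 902 + 864 + 697 + 2,628 + 48 = 5,720 (under)
July 2027–December 2027: 902 + 864 + 697 + 2,628 + 48 + 1,930 = 7,069 (over)
3 windows exceed the threshold.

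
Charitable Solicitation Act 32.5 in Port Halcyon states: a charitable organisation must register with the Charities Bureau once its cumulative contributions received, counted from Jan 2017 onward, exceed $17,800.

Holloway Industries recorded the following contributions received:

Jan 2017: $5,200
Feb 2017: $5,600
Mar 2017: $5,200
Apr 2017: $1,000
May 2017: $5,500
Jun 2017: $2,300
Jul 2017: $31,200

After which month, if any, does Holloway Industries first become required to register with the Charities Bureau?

Through Jan 2017: $5,200
Through Feb 2017: $10,800
Through Mar 2017: $16,000
Through Apr 2017: $17,000
Through May 2017: $22,500 ← exceeds threshold

May 2017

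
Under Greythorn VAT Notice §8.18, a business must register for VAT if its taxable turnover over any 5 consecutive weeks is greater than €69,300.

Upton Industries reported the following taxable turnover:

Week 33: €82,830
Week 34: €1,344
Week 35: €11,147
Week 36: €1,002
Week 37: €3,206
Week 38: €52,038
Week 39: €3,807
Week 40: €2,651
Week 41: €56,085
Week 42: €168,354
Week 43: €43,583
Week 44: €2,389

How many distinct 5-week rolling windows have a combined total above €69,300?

Week 33–Week 37: €82,830 + €1,344 + €11,147 + €1,002 + €3,206 = €99,529 (over)
Week 34–Week 38: €1,344 + €11,147 + €1,002 + €3,206 + €52,038 = €68,737 (under)
Week 35–Week 39: €11,147 + €1,002 + €3,206 + €52,038 + €3,807 = €71,200 (over)
Week 36–Week 40: €1,002 + €3,206 + €52,038 + €3,807 + €2,651 = €62,704 (under)
Week 37–Week 41: €3,206 + €52,038 + €3,807 + €2,651 + €56,085 = €117,787 (over)
Week 38–Week 42: €52,038 + €3,807 + €2,651 + €56,085 + €168,354 = €282,935 (over)
Week 39–Week 43: €3,807 + €2,651 + €56,085 + €168,354 + €43,583 = €274,480 (over)
Week 40–Week 44: €2,651 + €56,085 + €168,354 + €43,583 + €2,389 = €273,062 (over)
6 windows exceed the threshold.

6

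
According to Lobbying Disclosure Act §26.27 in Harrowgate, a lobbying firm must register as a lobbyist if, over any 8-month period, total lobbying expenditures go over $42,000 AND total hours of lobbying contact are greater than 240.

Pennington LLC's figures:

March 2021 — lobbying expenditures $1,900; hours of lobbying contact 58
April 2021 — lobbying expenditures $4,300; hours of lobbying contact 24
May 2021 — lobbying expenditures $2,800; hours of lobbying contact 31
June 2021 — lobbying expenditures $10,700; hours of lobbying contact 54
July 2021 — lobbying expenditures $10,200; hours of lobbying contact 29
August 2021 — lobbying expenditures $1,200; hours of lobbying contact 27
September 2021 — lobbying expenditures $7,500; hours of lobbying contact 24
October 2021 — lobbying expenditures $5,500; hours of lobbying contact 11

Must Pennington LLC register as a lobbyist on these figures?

Yes

Total lobbying expenditures: $1,900 + $4,300 + $2,800 + $10,700 + $10,200 + $1,200 + $7,500 + $5,500 = $44,100 (> $42,000).
Total hours of lobbying contact: 58 + 24 + 31 + 54 + 29 + 27 + 24 + 11 = 258 (> 240).
The test is 'and': both thresholds are exceeded.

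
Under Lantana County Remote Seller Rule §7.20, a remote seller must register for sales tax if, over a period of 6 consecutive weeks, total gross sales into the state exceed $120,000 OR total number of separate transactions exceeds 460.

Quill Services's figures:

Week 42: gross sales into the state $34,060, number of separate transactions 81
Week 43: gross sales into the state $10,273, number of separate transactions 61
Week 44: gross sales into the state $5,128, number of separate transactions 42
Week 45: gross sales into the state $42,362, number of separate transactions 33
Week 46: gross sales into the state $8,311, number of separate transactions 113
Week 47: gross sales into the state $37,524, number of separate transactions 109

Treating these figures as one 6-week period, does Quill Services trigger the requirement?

Yes

Total gross sales into the state: $34,060 + $10,273 + $5,128 + $42,362 + $8,311 + $37,524 = $137,658 (> $120,000).
Total number of separate transactions: 81 + 61 + 42 + 33 + 113 + 109 = 439 (≤ 460).
The test is 'or': at least one threshold is exceeded.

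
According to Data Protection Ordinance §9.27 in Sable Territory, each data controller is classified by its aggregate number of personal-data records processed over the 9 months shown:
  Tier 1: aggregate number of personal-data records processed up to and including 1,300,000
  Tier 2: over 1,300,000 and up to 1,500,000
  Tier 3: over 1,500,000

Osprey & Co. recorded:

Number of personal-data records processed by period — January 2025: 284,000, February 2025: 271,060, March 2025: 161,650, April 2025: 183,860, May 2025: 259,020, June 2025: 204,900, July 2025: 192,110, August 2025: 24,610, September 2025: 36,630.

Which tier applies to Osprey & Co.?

Aggregate number of personal-data records processed: 284,000 + 271,060 + 161,650 + 183,860 + 259,020 + 204,900 + 192,110 + 24,610 + 36,630 = 1,617,840.
1,617,840 > 1,500,000, so Tier 3 applies.

Tier 3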